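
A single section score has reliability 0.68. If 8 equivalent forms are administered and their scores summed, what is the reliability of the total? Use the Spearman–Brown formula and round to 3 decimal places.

ρ_k = kρ / (1 + (k−1)ρ) = 8·0.68 / (1 + 7·0.68) = 5.440 / 5.760 = 0.944.

0.944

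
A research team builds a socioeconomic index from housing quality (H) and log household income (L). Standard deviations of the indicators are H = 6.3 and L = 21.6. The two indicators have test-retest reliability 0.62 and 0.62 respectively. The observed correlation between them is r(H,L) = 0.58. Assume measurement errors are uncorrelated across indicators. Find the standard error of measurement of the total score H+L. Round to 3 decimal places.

13.870

Var(total) = 506.25 + 157.853 = 664.103.
True-score variance = 313.875 + 157.853 = 471.728, so reliability = 0.7103.
Error variance = 664.103 − 471.728 = 192.375; SEM = √192.375 = 13.870.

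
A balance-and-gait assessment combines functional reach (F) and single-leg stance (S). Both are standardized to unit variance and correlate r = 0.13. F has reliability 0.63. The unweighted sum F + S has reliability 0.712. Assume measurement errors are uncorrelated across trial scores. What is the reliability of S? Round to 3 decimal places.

0.719

Var(F+S) = 2 + 2·0.13 = 2.260.
True-score variance = ρ_F + ρ_S + 2·0.13, so 0.712 = (0.63 + ρ_S + 0.26) / 2.260.
ρ_S = 0.712·2.260 − 0.63 − 0.26 = 0.719.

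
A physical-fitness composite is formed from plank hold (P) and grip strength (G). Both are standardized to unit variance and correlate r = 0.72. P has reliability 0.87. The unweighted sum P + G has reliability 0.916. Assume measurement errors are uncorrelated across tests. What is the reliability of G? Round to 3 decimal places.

0.841

Var(P+G) = 2 + 2·0.72 = 3.440.
True-score variance = ρ_P + ρ_G + 2·0.72, so 0.916 = (0.87 + ρ_G + 1.44) / 3.440.
ρ_G = 0.916·3.440 − 0.87 − 1.44 = 0.841.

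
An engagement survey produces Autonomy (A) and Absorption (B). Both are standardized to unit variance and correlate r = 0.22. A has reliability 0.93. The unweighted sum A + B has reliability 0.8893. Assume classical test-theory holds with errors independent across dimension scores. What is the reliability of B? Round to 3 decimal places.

Var(A+B) = 2 + 2·0.22 = 2.440.
True-score variance = ρ_A + ρ_B + 2·0.22, so 0.8893 = (0.93 + ρ_B + 0.44) / 2.440.
ρ_B = 0.8893·2.440 − 0.93 − 0.44 = 0.800.

0.800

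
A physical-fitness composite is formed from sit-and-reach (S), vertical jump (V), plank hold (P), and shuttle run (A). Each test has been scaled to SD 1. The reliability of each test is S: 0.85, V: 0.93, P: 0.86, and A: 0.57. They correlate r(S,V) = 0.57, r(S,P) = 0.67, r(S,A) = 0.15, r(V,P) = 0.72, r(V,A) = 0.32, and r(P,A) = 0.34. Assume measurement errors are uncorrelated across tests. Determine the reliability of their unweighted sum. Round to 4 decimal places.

Var(S+V+P+A) = 4 + 2·[0.57 + 0.67 + 0.15 + 0.72 + 0.32 + 0.34] = 4 + 5.54 = 9.54.
Because errors are independent across components, Cov(Tᵢ,Tⱼ) = Cov(Xᵢ,Xⱼ); the off-diagonal part of the true-score variance is the same as above.
True-score variance = [0.85 + 0.93 + 0.86 + 0.57] + 5.54 = 3.21 + 5.54 = 8.75.
Reliability = 8.75 / 9.54 = 0.9172.

0.9172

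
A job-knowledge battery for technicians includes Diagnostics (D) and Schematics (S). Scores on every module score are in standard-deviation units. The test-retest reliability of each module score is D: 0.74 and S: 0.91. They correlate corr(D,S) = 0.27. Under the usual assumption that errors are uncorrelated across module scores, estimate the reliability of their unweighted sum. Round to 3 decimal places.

0.862

Var(D+S) = 2 + 2·[0.27] = 2 + 0.54 = 2.54.
Under uncorrelated errors the observed covariances equal the true-score covariances, so only the own-variance terms attenuate.
True-score variance = [0.74 + 0.91] + 0.54 = 1.65 + 0.54 = 2.19.
Reliability = 2.19 / 2.54 = 0.862.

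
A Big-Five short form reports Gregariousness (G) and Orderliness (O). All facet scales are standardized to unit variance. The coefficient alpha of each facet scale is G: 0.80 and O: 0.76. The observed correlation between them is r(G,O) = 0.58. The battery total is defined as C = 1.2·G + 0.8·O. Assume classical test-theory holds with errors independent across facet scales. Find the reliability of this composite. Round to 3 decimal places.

Var(C) = 1.2² + 0.8² + 2·[0.96·0.58] = 2.08 + 1.1136 = 3.1936.
With uncorrelated errors the cross-covariances are all true-score covariance, so they carry over unchanged; only the diagonal terms shrink to ρᵢσᵢ².
True-score variance = [1.2²·0.80 + 0.8²·0.76] + 1.1136 = 1.6384 + 1.1136 = 2.752.
Reliability = 2.752 / 3.1936 = 0.862.

0.862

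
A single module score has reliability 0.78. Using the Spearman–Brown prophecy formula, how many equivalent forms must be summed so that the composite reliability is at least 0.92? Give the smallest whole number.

4

k ≥ ρ*(1−ρ₁)/(ρ₁(1−ρ*)) = 0.92·0.22 / (0.78·0.08) = 3.244.
Smallest integer k = 4.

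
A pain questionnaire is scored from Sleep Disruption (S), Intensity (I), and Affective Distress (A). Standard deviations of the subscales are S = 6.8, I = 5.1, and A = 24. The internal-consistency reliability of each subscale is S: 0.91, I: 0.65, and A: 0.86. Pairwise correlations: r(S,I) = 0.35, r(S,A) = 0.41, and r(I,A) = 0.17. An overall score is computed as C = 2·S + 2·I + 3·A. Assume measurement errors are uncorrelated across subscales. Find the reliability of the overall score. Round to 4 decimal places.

0.8824

Var(C) = 2²·6.8² + 2²·5.1² + 3²·24² + 2·[4·6.8·5.1·0.35 + 6·6.8·24·0.41 + 6·5.1·24·0.17] = 5473 + 1149.74 = 6622.74.
With uncorrelated errors the cross-covariances are all true-score covariance, so they carry over unchanged; only the diagonal terms shrink to ρᵢσᵢ².
True-score variance = [2²·6.8²·0.91 + 2²·5.1²·0.65 + 3²·24²·0.86] + 1149.74 = 4694.18 + 1149.74 = 5843.92.
Reliability = 5843.92 / 6622.74 = 0.8824.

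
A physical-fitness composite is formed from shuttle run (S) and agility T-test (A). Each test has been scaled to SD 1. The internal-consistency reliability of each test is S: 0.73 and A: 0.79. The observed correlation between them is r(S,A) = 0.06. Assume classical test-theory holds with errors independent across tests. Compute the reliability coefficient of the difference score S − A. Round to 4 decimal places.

0.7447

Var(S−A) = 1 + 1 − 2·0.06 = 2 − 0.12 = 1.88.
With uncorrelated errors the cross-covariances are all true-score covariance, so they carry over unchanged; only the diagonal terms shrink to ρᵢσᵢ².
True-score variance = [0.73 + 0.79] − 0.12 = 1.52 − 0.12 = 1.4.
Reliability = 1.4 / 1.88 = 0.7447.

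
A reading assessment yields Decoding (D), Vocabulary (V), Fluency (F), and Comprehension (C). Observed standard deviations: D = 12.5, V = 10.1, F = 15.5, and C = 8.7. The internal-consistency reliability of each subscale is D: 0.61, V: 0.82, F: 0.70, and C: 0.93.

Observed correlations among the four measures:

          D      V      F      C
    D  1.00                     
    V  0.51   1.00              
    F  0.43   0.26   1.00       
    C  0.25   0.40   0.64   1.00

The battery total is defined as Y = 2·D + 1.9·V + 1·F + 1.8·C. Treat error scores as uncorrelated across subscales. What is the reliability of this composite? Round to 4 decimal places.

Var(Y) = 2²·12.5² + 1.9²·10.1² + 15.5² + 1.8²·8.7² + 2·[3.8·12.5·10.1·0.51 + 2·12.5·15.5·0.43 + 3.6·12.5·8.7·0.25 + 1.9·10.1·15.5·0.26 + 3.42·10.1·8.7·0.40 + 1.8·15.5·8.7·0.64] = 1478.74 + 1724.12 = 3202.86.
Because errors are independent across components, Cov(Tᵢ,Tⱼ) = Cov(Xᵢ,Xⱼ); the off-diagonal part of the true-score variance is the same as above.
True-score variance = [2²·12.5²·0.61 + 1.9²·10.1²·0.82 + 15.5²·0.70 + 1.8²·8.7²·0.93] + 1724.12 = 1079.46 + 1724.12 = 2803.59.
Reliability = 2803.59 / 3202.86 = 0.8753.

0.8753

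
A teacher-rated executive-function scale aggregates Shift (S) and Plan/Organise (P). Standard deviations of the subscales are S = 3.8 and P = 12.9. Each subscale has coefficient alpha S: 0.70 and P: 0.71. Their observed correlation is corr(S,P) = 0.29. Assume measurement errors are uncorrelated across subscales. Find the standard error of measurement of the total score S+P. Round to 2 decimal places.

Var(total) = 180.85 + 28.4316 = 209.282.
True-score variance = 128.259 + 28.4316 = 156.691, so reliability = 0.7487.
Error variance = 209.282 − 156.691 = 52.5909; SEM = √52.5909 = 7.25.

7.25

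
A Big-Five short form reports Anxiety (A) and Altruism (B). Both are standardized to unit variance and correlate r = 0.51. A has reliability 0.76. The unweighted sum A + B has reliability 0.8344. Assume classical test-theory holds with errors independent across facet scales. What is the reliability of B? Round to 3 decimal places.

0.740

Var(A+B) = 2 + 2·0.51 = 3.020.
True-score variance = ρ_A + ρ_B + 2·0.51, so 0.8344 = (0.76 + ρ_B + 1.02) / 3.020.
ρ_B = 0.8344·3.020 − 0.76 − 1.02 = 0.740.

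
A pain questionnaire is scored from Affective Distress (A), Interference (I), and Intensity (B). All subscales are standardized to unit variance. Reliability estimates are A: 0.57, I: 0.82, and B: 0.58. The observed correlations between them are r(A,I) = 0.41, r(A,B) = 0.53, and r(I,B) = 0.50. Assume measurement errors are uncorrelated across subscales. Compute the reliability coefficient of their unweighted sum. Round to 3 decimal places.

0.825

Var(A+I+B) = 3 + 2·[0.41 + 0.53 + 0.50] = 3 + 2.88 = 5.88.
Because errors are independent across components, Cov(Tᵢ,Tⱼ) = Cov(Xᵢ,Xⱼ); the off-diagonal part of the true-score variance is the same as above.
True-score variance = [0.57 + 0.82 + 0.58] + 2.88 = 1.97 + 2.88 = 4.85.
Reliability = 4.85 / 5.88 = 0.825.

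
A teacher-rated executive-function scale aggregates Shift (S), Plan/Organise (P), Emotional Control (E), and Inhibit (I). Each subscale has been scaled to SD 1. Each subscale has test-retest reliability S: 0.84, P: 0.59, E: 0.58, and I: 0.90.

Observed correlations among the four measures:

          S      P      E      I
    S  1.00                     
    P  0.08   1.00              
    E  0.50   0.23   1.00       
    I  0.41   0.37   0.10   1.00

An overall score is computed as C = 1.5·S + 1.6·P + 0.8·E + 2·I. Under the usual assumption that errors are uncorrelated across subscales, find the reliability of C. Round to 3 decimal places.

Var(C) = 1.5² + 1.6² + 0.8² + 2² + 2·[2.4·0.08 + 1.2·0.50 + 3·0.41 + 1.28·0.23 + 3.2·0.37 + 1.6·0.10] = 9.45 + 7.3208 = 16.7708.
Under uncorrelated errors the observed covariances equal the true-score covariances, so only the own-variance terms attenuate.
True-score variance = [1.5²·0.84 + 1.6²·0.59 + 0.8²·0.58 + 2²·0.90] + 7.3208 = 7.3716 + 7.3208 = 14.6924.
Reliability = 14.6924 / 16.7708 = 0.876.

0.876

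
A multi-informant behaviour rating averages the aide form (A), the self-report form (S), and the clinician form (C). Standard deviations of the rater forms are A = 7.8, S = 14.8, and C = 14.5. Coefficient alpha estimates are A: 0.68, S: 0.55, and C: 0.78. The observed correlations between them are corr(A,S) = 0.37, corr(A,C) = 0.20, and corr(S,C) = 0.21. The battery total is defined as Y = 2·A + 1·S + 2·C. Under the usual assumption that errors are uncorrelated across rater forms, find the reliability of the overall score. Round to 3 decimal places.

0.803

Var(Y) = 2²·7.8² + 14.8² + 2²·14.5² + 2·[2·7.8·14.8·0.37 + 4·7.8·14.5·0.20 + 2·14.8·14.5·0.21] = 1303.4 + 532.075 = 1835.48.
Under uncorrelated errors the observed covariances equal the true-score covariances, so only the own-variance terms attenuate.
True-score variance = [2²·7.8²·0.68 + 14.8²·0.55 + 2²·14.5²·0.78] + 532.075 = 941.937 + 532.075 = 1474.01.
Reliability = 1474.01 / 1835.48 = 0.803.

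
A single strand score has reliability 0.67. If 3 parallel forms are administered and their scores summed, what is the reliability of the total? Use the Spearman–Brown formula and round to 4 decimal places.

ρ_k = kρ / (1 + (k−1)ρ) = 3·0.67 / (1 + 2·0.67) = 2.010 / 2.340 = 0.8590.

0.8590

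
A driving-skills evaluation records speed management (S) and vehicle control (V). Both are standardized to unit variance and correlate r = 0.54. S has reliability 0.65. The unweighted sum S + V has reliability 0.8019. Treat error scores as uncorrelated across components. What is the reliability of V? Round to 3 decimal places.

Var(S+V) = 2 + 2·0.54 = 3.080.
True-score variance = ρ_S + ρ_V + 2·0.54, so 0.8019 = (0.65 + ρ_V + 1.08) / 3.080.
ρ_V = 0.8019·3.080 − 0.65 − 1.08 = 0.740.

0.740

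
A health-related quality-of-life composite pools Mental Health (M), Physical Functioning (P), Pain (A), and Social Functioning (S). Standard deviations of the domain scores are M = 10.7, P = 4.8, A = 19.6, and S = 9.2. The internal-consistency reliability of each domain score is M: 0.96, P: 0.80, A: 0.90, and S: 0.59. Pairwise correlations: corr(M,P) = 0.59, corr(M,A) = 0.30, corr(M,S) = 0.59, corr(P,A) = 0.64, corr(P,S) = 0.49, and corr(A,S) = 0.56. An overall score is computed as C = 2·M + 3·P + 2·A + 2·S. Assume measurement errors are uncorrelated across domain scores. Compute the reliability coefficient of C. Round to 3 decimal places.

Var(C) = 2²·10.7² + 3²·4.8² + 2²·19.6² + 2²·9.2² + 2·[6·10.7·4.8·0.59 + 4·10.7·19.6·0.30 + 4·10.7·9.2·0.59 + 6·4.8·19.6·0.64 + 6·4.8·9.2·0.49 + 4·19.6·9.2·0.56] = 2540.52 + 3121.62 = 5662.14.
Under uncorrelated errors the observed covariances equal the true-score covariances, so only the own-variance terms attenuate.
True-score variance = [2²·10.7²·0.96 + 3²·4.8²·0.80 + 2²·19.6²·0.90 + 2²·9.2²·0.59] + 3121.62 = 2188.26 + 3121.62 = 5309.88.
Reliability = 5309.88 / 5662.14 = 0.938.

0.938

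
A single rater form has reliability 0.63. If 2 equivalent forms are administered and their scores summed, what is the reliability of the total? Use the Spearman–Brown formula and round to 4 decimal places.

0.7730

ρ_k = kρ / (1 + (k−1)ρ) = 2·0.63 / (1 + 1·0.63) = 1.260 / 1.630 = 0.7730.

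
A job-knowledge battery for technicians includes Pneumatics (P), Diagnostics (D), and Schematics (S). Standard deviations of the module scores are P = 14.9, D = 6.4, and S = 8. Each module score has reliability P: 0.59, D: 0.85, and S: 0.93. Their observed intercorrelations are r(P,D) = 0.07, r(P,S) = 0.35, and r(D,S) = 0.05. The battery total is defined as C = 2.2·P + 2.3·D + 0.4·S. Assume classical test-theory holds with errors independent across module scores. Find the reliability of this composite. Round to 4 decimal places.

Var(C) = 2.2²·14.9² + 2.3²·6.4² + 0.4²·8² + 2·[5.06·14.9·6.4·0.07 + 0.88·14.9·8·0.35 + 0.92·6.4·8·0.05] = 1301.45 + 145.691 = 1447.14.
Because errors are independent across components, Cov(Tᵢ,Tⱼ) = Cov(Xᵢ,Xⱼ); the off-diagonal part of the true-score variance is the same as above.
True-score variance = [2.2²·14.9²·0.59 + 2.3²·6.4²·0.85 + 0.4²·8²·0.93] + 145.691 = 827.672 + 145.691 = 973.362.
Reliability = 973.362 / 1447.14 = 0.6726.

0.6726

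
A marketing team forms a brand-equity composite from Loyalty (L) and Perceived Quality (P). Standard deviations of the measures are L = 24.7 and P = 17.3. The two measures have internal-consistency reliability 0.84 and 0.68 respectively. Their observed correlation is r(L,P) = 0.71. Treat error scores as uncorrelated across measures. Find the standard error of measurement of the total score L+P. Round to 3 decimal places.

Var(total) = 909.38 + 606.78 = 1516.16.
True-score variance = 715.993 + 606.78 = 1322.77, so reliability = 0.8724.
Error variance = 1516.16 − 1322.77 = 193.387; SEM = √193.387 = 13.906.

13.906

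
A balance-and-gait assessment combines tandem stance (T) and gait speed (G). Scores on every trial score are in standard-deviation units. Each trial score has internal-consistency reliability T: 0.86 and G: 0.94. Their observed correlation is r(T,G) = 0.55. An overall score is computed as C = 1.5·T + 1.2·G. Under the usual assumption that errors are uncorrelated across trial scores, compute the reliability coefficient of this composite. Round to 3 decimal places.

Var(C) = 1.5² + 1.2² + 2·[1.8·0.55] = 3.69 + 1.98 = 5.67.
Because errors are independent across components, Cov(Tᵢ,Tⱼ) = Cov(Xᵢ,Xⱼ); the off-diagonal part of the true-score variance is the same as above.
True-score variance = [1.5²·0.86 + 1.2²·0.94] + 1.98 = 3.2886 + 1.98 = 5.2686.
Reliability = 5.2686 / 5.67 = 0.929.

0.929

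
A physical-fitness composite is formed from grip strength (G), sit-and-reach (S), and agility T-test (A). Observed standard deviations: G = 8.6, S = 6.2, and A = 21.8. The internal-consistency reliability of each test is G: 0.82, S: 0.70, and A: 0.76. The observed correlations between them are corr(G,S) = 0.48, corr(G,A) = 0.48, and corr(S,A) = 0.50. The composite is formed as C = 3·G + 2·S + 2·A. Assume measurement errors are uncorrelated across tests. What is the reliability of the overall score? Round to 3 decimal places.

0.866

Var(C) = 3²·8.6² + 2²·6.2² + 2²·21.8² + 2·[6·8.6·6.2·0.48 + 6·8.6·21.8·0.48 + 4·6.2·21.8·0.50] = 2720.36 + 1927.65 = 4648.01.
With uncorrelated errors the cross-covariances are all true-score covariance, so they carry over unchanged; only the diagonal terms shrink to ρᵢσᵢ².
True-score variance = [3²·8.6²·0.82 + 2²·6.2²·0.70 + 2²·21.8²·0.76] + 1927.65 = 2098.19 + 1927.65 = 4025.83.
Reliability = 4025.83 / 4648.01 = 0.866.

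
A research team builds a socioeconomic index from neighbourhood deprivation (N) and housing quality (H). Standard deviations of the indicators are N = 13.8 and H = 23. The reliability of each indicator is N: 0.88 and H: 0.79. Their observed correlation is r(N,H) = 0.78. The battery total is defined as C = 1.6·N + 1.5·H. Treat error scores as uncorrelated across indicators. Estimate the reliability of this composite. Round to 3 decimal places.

Var(C) = 1.6²·13.8² + 1.5²·23² + 2·[2.4·13.8·23·0.78] = 1677.78 + 1188.35 = 2866.12.
With uncorrelated errors the cross-covariances are all true-score covariance, so they carry over unchanged; only the diagonal terms shrink to ρᵢσᵢ².
True-score variance = [1.6²·13.8²·0.88 + 1.5²·23²·0.79] + 1188.35 = 1369.32 + 1188.35 = 2557.67.
Reliability = 2557.67 / 2866.12 = 0.892.

0.892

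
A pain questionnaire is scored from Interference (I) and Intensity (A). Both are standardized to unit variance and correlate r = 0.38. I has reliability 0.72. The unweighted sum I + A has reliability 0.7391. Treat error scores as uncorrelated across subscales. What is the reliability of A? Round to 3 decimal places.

Var(I+A) = 2 + 2·0.38 = 2.760.
True-score variance = ρ_I + ρ_A + 2·0.38, so 0.7391 = (0.72 + ρ_A + 0.76) / 2.760.
ρ_A = 0.7391·2.760 − 0.72 − 0.76 = 0.560.

0.560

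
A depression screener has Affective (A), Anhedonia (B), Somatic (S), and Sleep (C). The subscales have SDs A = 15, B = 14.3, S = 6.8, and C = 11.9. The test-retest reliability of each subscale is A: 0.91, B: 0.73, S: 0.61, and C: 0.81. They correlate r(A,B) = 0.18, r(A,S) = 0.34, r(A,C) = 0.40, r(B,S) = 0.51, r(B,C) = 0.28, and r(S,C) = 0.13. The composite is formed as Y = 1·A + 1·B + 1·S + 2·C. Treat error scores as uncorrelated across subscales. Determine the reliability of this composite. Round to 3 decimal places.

0.889

Var(Y) = 15² + 14.3² + 6.8² + 2²·11.9² + 2·[15·14.3·0.18 + 15·6.8·0.34 + 2·15·11.9·0.40 + 14.3·6.8·0.51 + 2·14.3·11.9·0.28 + 2·6.8·11.9·0.13] = 1042.17 + 764.034 = 1806.2.
Under uncorrelated errors the observed covariances equal the true-score covariances, so only the own-variance terms attenuate.
True-score variance = [15²·0.91 + 14.3²·0.73 + 6.8²·0.61 + 2²·11.9²·0.81] + 764.034 = 841.051 + 764.034 = 1605.08.
Reliability = 1605.08 / 1806.2 = 0.889.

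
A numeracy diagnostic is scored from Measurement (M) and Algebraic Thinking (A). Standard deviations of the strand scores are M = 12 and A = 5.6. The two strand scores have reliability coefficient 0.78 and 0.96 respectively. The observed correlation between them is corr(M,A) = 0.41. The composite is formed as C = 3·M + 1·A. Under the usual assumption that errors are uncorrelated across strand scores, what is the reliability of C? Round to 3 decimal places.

Var(C) = 3²·12² + 5.6² + 2·[3·12·5.6·0.41] = 1327.36 + 165.312 = 1492.67.
Because errors are independent across components, Cov(Tᵢ,Tⱼ) = Cov(Xᵢ,Xⱼ); the off-diagonal part of the true-score variance is the same as above.
True-score variance = [3²·12²·0.78 + 5.6²·0.96] + 165.312 = 1040.99 + 165.312 = 1206.3.
Reliability = 1206.3 / 1492.67 = 0.808.

0.808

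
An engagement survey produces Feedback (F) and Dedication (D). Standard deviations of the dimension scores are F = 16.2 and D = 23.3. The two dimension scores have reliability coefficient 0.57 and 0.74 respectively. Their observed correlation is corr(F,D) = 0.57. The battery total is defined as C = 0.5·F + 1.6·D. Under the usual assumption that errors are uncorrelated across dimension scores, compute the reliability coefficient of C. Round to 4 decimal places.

0.7835

Var(C) = 0.5²·16.2² + 1.6²·23.3² + 2·[0.8·16.2·23.3·0.57] = 1455.41 + 344.244 = 1799.65.
With uncorrelated errors the cross-covariances are all true-score covariance, so they carry over unchanged; only the diagonal terms shrink to ρᵢσᵢ².
True-score variance = [0.5²·16.2²·0.57 + 1.6²·23.3²·0.74] + 344.244 = 1065.85 + 344.244 = 1410.09.
Reliability = 1410.09 / 1799.65 = 0.7835.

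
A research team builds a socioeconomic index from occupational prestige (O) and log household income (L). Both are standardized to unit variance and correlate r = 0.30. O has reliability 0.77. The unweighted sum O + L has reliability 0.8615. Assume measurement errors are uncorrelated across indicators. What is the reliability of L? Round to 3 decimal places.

0.870

Var(O+L) = 2 + 2·0.30 = 2.600.
True-score variance = ρ_O + ρ_L + 2·0.30, so 0.8615 = (0.77 + ρ_L + 0.60) / 2.600.
ρ_L = 0.8615·2.600 − 0.77 − 0.60 = 0.870.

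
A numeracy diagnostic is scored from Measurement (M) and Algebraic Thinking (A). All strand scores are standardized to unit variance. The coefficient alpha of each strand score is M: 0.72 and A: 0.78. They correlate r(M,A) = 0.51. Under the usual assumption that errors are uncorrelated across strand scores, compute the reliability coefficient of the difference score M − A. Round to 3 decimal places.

Var(M−A) = 1 + 1 − 2·0.51 = 2 − 1.02 = 0.98.
With uncorrelated errors the cross-covariances are all true-score covariance, so they carry over unchanged; only the diagonal terms shrink to ρᵢσᵢ².
True-score variance = [0.72 + 0.78] − 1.02 = 1.5 − 1.02 = 0.48.
Reliability = 0.48 / 0.98 = 0.490.

0.490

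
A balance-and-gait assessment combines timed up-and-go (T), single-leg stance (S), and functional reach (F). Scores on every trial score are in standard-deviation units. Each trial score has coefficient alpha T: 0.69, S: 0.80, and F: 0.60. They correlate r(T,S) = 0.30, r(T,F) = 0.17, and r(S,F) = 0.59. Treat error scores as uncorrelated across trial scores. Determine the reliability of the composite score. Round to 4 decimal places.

Var(T+S+F) = 3 + 2·[0.30 + 0.17 + 0.59] = 3 + 2.12 = 5.12.
Under uncorrelated errors the observed covariances equal the true-score covariances, so only the own-variance terms attenuate.
True-score variance = [0.69 + 0.80 + 0.60] + 2.12 = 2.09 + 2.12 = 4.21.
Reliability = 4.21 / 5.12 = 0.8223.

0.8223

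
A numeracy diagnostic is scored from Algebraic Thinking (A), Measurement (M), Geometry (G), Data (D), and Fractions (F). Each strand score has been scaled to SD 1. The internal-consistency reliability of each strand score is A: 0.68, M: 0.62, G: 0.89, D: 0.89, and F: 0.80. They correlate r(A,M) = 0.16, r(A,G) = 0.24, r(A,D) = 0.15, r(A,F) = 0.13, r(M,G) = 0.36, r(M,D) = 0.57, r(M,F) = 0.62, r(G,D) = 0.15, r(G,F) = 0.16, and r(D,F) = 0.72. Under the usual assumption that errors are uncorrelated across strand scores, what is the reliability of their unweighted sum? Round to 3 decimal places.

0.903

Var(A+M+G+D+F) = 5 + 2·[0.16 + 0.24 + 0.15 + 0.13 + 0.36 + 0.57 + 0.62 + 0.15 + 0.16 + 0.72] = 5 + 6.52 = 11.52.
With uncorrelated errors the cross-covariances are all true-score covariance, so they carry over unchanged; only the diagonal terms shrink to ρᵢσᵢ².
True-score variance = [0.68 + 0.62 + 0.89 + 0.89 + 0.80] + 6.52 = 3.88 + 6.52 = 10.4.
Reliability = 10.4 / 11.52 = 0.903.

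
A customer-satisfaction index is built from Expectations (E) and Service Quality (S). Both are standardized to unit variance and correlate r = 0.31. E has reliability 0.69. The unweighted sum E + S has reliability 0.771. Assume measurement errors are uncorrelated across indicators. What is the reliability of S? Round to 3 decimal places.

0.710

Var(E+S) = 2 + 2·0.31 = 2.620.
True-score variance = ρ_E + ρ_S + 2·0.31, so 0.771 = (0.69 + ρ_S + 0.62) / 2.620.
ρ_S = 0.771·2.620 − 0.69 − 0.62 = 0.710.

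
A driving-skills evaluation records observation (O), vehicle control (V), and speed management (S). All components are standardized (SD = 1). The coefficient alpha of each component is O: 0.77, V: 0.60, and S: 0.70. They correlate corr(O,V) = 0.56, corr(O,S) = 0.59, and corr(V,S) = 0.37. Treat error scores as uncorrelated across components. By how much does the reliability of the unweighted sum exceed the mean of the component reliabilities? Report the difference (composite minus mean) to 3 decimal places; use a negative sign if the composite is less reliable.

0.156

Var(sum) = 3 + 3.04 = 6.04; true-score variance = 2.07 + 3.04 = 5.11; composite reliability = 0.8460.
Mean component reliability = 0.6900.
Difference = 0.8460 − 0.6900 = 0.156.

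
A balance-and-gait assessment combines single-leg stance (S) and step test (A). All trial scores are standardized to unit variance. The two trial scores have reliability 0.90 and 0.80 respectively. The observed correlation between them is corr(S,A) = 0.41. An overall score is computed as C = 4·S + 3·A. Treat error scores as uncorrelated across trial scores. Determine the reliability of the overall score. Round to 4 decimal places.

Var(C) = 4² + 3² + 2·[12·0.41] = 25 + 9.84 = 34.84.
With uncorrelated errors the cross-covariances are all true-score covariance, so they carry over unchanged; only the diagonal terms shrink to ρᵢσᵢ².
True-score variance = [4²·0.90 + 3²·0.80] + 9.84 = 21.6 + 9.84 = 31.44.
Reliability = 31.44 / 34.84 = 0.9024.

0.9024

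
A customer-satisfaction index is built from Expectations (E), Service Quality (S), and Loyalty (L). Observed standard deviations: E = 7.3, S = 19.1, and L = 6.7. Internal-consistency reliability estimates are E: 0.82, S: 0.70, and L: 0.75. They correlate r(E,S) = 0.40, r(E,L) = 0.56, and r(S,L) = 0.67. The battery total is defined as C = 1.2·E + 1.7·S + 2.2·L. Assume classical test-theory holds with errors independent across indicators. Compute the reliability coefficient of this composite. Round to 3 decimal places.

0.837

Var(C) = 1.2²·7.3² + 1.7²·19.1² + 2.2²·6.7² + 2·[2.04·7.3·19.1·0.40 + 2.64·7.3·6.7·0.56 + 3.74·19.1·6.7·0.67] = 1348.31 + 1013.5 = 2361.81.
Under uncorrelated errors the observed covariances equal the true-score covariances, so only the own-variance terms attenuate.
True-score variance = [1.2²·7.3²·0.82 + 1.7²·19.1²·0.70 + 2.2²·6.7²·0.75] + 1013.5 = 963.886 + 1013.5 = 1977.39.
Reliability = 1977.39 / 2361.81 = 0.837.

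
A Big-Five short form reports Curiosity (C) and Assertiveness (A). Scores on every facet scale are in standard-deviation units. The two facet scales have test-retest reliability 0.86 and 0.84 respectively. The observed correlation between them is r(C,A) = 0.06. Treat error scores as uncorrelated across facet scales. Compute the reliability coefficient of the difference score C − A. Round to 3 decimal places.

Var(C−A) = 1 + 1 − 2·0.06 = 2 − 0.12 = 1.88.
Because errors are independent across components, Cov(Tᵢ,Tⱼ) = Cov(Xᵢ,Xⱼ); the off-diagonal part of the true-score variance is the same as above.
True-score variance = [0.86 + 0.84] − 0.12 = 1.7 − 0.12 = 1.58.
Reliability = 1.58 / 1.88 = 0.840.

0.840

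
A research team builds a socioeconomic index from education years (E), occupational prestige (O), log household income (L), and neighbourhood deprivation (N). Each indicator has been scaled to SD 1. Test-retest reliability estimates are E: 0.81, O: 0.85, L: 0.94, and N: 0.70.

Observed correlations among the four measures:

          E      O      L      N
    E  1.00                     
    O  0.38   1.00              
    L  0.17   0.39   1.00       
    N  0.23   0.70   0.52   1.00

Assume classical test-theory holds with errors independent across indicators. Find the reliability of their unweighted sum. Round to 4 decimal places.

Var(E+O+L+N) = 4 + 2·[0.38 + 0.17 + 0.23 + 0.39 + 0.70 + 0.52] = 4 + 4.78 = 8.78.
Because errors are independent across components, Cov(Tᵢ,Tⱼ) = Cov(Xᵢ,Xⱼ); the off-diagonal part of the true-score variance is the same as above.
True-score variance = [0.81 + 0.85 + 0.94 + 0.70] + 4.78 = 3.3 + 4.78 = 8.08.
Reliability = 8.08 / 8.78 = 0.9203.

0.9203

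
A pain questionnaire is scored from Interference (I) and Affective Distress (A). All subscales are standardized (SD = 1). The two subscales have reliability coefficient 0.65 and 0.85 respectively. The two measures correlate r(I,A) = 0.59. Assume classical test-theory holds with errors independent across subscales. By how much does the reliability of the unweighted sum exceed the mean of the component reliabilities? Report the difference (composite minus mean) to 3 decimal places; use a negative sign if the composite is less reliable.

0.093

Var(sum) = 2 + 1.18 = 3.18; true-score variance = 1.5 + 1.18 = 2.68; composite reliability = 0.8428.
Mean component reliability = 0.7500.
Difference = 0.8428 − 0.7500 = 0.093.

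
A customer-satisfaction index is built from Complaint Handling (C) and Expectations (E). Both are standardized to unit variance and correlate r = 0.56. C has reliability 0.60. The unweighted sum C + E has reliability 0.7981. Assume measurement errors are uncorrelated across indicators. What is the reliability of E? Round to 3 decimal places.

Var(C+E) = 2 + 2·0.56 = 3.120.
True-score variance = ρ_C + ρ_E + 2·0.56, so 0.7981 = (0.60 + ρ_E + 1.12) / 3.120.
ρ_E = 0.7981·3.120 − 0.60 − 1.12 = 0.770.

0.770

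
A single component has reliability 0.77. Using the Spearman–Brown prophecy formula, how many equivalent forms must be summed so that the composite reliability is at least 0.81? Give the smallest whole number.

k ≥ ρ*(1−ρ₁)/(ρ₁(1−ρ*)) = 0.81·0.23 / (0.77·0.19) = 1.273.
Smallest integer k = 2.

2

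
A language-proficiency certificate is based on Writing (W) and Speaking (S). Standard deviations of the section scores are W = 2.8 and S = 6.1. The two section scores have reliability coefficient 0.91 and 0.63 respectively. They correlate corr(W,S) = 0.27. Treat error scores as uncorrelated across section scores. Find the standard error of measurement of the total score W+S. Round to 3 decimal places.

3.804

Var(total) = 45.05 + 9.2232 = 54.2732.
True-score variance = 30.5767 + 9.2232 = 39.7999, so reliability = 0.7333.
Error variance = 54.2732 − 39.7999 = 14.4733; SEM = √14.4733 = 3.804.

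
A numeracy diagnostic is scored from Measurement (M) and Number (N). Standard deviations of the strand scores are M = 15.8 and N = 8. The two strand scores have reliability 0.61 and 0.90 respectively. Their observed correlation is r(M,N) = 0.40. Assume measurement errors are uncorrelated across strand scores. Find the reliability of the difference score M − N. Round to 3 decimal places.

Var(M−N) = 15.8² + 8² − 2·15.8·8·0.40 = 313.64 − 101.12 = 212.52.
Under uncorrelated errors the observed covariances equal the true-score covariances, so only the own-variance terms attenuate.
True-score variance = [15.8²·0.61 + 8²·0.90] − 101.12 = 209.88 − 101.12 = 108.76.
Reliability = 108.76 / 212.52 = 0.512.

0.512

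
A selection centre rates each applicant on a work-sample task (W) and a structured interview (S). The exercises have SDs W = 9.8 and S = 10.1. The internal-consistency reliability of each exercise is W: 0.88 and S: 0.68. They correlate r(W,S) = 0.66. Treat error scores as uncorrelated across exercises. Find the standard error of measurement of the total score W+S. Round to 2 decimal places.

Var(total) = 198.05 + 130.654 = 328.704.
True-score variance = 153.882 + 130.654 = 284.536, so reliability = 0.8656.
Error variance = 328.704 − 284.536 = 44.168; SEM = √44.168 = 6.65.

6.65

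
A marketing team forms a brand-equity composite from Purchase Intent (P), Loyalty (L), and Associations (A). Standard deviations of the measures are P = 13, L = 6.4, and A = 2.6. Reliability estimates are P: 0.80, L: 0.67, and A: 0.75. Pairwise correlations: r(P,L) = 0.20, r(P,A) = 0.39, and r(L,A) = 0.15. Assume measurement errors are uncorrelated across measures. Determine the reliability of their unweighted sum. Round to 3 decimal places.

0.826

Var(P+L+A) = 13² + 6.4² + 2.6² + 2·[13·6.4·0.20 + 13·2.6·0.39 + 6.4·2.6·0.15] = 216.72 + 64.636 = 281.356.
Because errors are independent across components, Cov(Tᵢ,Tⱼ) = Cov(Xᵢ,Xⱼ); the off-diagonal part of the true-score variance is the same as above.
True-score variance = [13²·0.80 + 6.4²·0.67 + 2.6²·0.75] + 64.636 = 167.713 + 64.636 = 232.349.
Reliability = 232.349 / 281.356 = 0.826.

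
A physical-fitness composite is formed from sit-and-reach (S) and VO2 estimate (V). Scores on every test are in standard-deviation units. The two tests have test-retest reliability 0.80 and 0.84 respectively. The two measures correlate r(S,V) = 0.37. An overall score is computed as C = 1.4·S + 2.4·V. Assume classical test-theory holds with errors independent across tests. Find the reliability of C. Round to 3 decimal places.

0.871

Var(C) = 1.4² + 2.4² + 2·[3.36·0.37] = 7.72 + 2.4864 = 10.2064.
Because errors are independent across components, Cov(Tᵢ,Tⱼ) = Cov(Xᵢ,Xⱼ); the off-diagonal part of the true-score variance is the same as above.
True-score variance = [1.4²·0.80 + 2.4²·0.84] + 2.4864 = 6.4064 + 2.4864 = 8.8928.
Reliability = 8.8928 / 10.2064 = 0.871.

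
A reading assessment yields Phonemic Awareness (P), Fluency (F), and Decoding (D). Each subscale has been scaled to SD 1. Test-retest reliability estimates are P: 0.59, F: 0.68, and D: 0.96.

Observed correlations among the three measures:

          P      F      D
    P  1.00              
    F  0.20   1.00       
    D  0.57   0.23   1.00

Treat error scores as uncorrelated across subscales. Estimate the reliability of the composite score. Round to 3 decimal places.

Var(P+F+D) = 3 + 2·[0.20 + 0.57 + 0.23] = 3 + 2 = 5.
Under uncorrelated errors the observed covariances equal the true-score covariances, so only the own-variance terms attenuate.
True-score variance = [0.59 + 0.68 + 0.96] + 2 = 2.23 + 2 = 4.23.
Reliability = 4.23 / 5 = 0.846.

0.846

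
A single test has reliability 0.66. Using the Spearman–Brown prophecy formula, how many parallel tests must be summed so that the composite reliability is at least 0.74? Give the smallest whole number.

k ≥ ρ*(1−ρ₁)/(ρ₁(1−ρ*)) = 0.74·0.34 / (0.66·0.26) = 1.466.
Smallest integer k = 2.

2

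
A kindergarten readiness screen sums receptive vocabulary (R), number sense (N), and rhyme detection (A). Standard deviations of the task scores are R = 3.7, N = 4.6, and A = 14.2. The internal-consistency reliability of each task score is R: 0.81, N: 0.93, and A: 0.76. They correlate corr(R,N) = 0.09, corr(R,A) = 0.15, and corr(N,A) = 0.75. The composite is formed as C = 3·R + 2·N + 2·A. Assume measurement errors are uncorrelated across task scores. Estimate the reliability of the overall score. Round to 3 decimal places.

0.853

Var(C) = 3²·3.7² + 2²·4.6² + 2²·14.2² + 2·[6·3.7·4.6·0.09 + 6·3.7·14.2·0.15 + 4·4.6·14.2·0.75] = 1014.41 + 504.874 = 1519.28.
With uncorrelated errors the cross-covariances are all true-score covariance, so they carry over unchanged; only the diagonal terms shrink to ρᵢσᵢ².
True-score variance = [3²·3.7²·0.81 + 2²·4.6²·0.93 + 2²·14.2²·0.76] + 504.874 = 791.501 + 504.874 = 1296.37.
Reliability = 1296.37 / 1519.28 = 0.853.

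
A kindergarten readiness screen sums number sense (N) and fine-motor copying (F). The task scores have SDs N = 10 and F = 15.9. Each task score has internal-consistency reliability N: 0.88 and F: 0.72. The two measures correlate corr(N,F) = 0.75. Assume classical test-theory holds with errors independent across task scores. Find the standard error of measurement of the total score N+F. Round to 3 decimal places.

9.099

Var(total) = 352.81 + 238.5 = 591.31.
True-score variance = 270.023 + 238.5 = 508.523, so reliability = 0.8600.
Error variance = 591.31 − 508.523 = 82.7868; SEM = √82.7868 = 9.099.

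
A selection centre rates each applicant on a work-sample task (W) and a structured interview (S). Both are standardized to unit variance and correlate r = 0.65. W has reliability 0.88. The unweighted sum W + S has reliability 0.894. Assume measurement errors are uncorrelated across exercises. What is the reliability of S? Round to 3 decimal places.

Var(W+S) = 2 + 2·0.65 = 3.300.
True-score variance = ρ_W + ρ_S + 2·0.65, so 0.894 = (0.88 + ρ_S + 1.30) / 3.300.
ρ_S = 0.894·3.300 − 0.88 − 1.30 = 0.770.

0.770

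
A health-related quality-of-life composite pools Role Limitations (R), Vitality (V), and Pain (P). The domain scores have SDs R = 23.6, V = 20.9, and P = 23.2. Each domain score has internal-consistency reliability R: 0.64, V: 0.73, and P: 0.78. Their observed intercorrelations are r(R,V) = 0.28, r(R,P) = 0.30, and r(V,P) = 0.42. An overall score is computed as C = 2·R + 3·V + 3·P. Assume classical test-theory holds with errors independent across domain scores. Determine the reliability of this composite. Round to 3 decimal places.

0.840

Var(C) = 2²·23.6² + 3²·20.9² + 3²·23.2² + 2·[6·23.6·20.9·0.28 + 6·23.6·23.2·0.30 + 9·20.9·23.2·0.42] = 11003.3 + 7294.05 = 18297.3.
Because errors are independent across components, Cov(Tᵢ,Tⱼ) = Cov(Xᵢ,Xⱼ); the off-diagonal part of the true-score variance is the same as above.
True-score variance = [2²·23.6²·0.64 + 3²·20.9²·0.73 + 3²·23.2²·0.78] + 7294.05 = 8074.1 + 7294.05 = 15368.2.
Reliability = 15368.2 / 18297.3 = 0.840.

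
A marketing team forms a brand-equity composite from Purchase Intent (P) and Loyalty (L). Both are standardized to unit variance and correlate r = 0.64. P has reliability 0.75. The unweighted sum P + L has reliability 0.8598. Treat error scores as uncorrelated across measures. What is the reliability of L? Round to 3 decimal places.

0.790

Var(P+L) = 2 + 2·0.64 = 3.280.
True-score variance = ρ_P + ρ_L + 2·0.64, so 0.8598 = (0.75 + ρ_L + 1.28) / 3.280.
ρ_L = 0.8598·3.280 − 0.75 − 1.28 = 0.790.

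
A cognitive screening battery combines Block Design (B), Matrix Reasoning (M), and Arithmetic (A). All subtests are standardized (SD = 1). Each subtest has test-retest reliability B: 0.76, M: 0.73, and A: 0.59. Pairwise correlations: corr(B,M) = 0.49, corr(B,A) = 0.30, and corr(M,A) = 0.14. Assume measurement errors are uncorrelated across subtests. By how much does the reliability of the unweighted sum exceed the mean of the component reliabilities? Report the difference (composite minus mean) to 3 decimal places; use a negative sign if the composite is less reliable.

Var(sum) = 3 + 1.86 = 4.86; true-score variance = 2.08 + 1.86 = 3.94; composite reliability = 0.8107.
Mean component reliability = 0.6933.
Difference = 0.8107 − 0.6933 = 0.117.

0.117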